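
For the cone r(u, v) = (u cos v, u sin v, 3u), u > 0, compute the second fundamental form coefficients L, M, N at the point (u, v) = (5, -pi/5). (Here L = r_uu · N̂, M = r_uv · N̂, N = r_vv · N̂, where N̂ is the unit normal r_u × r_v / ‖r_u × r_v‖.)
L = 0;  M = 0;  N = 3*sqrt(10)/2

Compute the unit normal N̂(u, v) = (-3*sqrt(10)*u*cos(v)/(10*Abs(u)), -3*sqrt(10)*u*sin(v)/(10*Abs(u)), sqrt(10)*u/(10*Abs(u))), and the second partials r_uu, r_uv, r_vv. Take dot products:
  L(u, v) = r_uu · N̂ = 0,
  M(u, v) = r_uv · N̂ = 0,
  N(u, v) = r_vv · N̂ = 3*sqrt(10)*u^2/(10*Abs(u)).
Evaluating at (u, v) = (5, -pi/5):
  L = 0, M = 0, N = 3*sqrt(10)/2.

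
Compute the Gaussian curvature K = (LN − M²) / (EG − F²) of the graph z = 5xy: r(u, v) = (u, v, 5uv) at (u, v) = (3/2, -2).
K = -400/395641

Coefficients of the first fundamental form: E = 25*v^2 + 1, F = 25*u*v, G = 25*u^2 + 1.
Coefficients of the second fundamental form: L = 0, M = 5/sqrt(25*u^2 + 25*v^2 + 1), N = 0.
Assemble K = (LN − M²)/(EG − F²) = -25/(625*u^4 + 1250*u^2*v^2 + 50*u^2 + 625*v^4 + 50*v^2 + 1). At (u, v) = (3/2, -2): K = -400/395641.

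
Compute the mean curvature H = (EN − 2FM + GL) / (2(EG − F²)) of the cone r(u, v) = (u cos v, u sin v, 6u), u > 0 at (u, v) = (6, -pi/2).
H = sqrt(37)/74

With E = 37, F = 0, G = u^2, L = 0, M = 0, N = 6*sqrt(37)*u^2/(37*Abs(u)), assemble
  H = (EN − 2FM + GL) / (2(EG − F²)) = 3*sqrt(37)/(37*Abs(u)).
At (u, v) = (6, -pi/2): H = sqrt(37)/74.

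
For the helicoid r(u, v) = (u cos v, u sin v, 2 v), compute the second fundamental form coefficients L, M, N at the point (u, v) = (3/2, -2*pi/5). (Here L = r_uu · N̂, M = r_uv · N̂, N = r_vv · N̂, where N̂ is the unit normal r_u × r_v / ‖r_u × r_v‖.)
L = 0;  M = -4/5;  N = 0

Compute the unit normal N̂(u, v) = (2*sin(v)/sqrt(u^2 + 4), -2*cos(v)/sqrt(u^2 + 4), u/sqrt(u^2 + 4)), and the second partials r_uu, r_uv, r_vv. Take dot products:
  L(u, v) = r_uu · N̂ = 0,
  M(u, v) = r_uv · N̂ = -2/sqrt(u^2 + 4),
  N(u, v) = r_vv · N̂ = 0.
Evaluating at (u, v) = (3/2, -2*pi/5):
  L = 0, M = -4/5, N = 0.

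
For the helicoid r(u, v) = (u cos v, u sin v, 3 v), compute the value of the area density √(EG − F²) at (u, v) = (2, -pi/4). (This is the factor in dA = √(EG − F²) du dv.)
√(EG − F²)|_{(2, -pi/4)} = sqrt(13)

E = 1, F = 0, G = u^2 + 9, so EG − F² = u^2 + 9. Taking the positive square root: √(EG − F²) = sqrt(u^2 + 9). At (u, v) = (2, -pi/4): sqrt(13).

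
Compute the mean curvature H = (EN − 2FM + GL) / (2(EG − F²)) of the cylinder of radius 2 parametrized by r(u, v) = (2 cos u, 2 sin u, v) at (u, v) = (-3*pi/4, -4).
H = -1/4

With E = 4, F = 0, G = 1, L = -2, M = 0, N = 0, assemble
  H = (EN − 2FM + GL) / (2(EG − F²)) = -1/4.
At (u, v) = (-3*pi/4, -4): H = -1/4.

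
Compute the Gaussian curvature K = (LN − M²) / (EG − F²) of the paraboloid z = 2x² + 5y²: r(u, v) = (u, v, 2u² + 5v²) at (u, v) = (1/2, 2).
K = 8/32805

Coefficients of the first fundamental form: E = 16*u^2 + 1, F = 40*u*v, G = 100*v^2 + 1.
Coefficients of the second fundamental form: L = 4/sqrt(16*u^2 + 100*v^2 + 1), M = 0, N = 10/sqrt(16*u^2 + 100*v^2 + 1).
Assemble K = (LN − M²)/(EG − F²) = 40/(256*u^4 + 3200*u^2*v^2 + 32*u^2 + 10000*v^4 + 200*v^2 + 1). At (u, v) = (1/2, 2): K = 8/32805.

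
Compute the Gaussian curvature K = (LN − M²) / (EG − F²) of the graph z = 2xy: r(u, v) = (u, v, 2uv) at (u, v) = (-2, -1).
K = -4/441

Coefficients of the first fundamental form: E = 4*v^2 + 1, F = 4*u*v, G = 4*u^2 + 1.
Coefficients of the second fundamental form: L = 0, M = 2/sqrt(4*u^2 + 4*v^2 + 1), N = 0.
Assemble K = (LN − M²)/(EG − F²) = -4/(16*u^4 + 32*u^2*v^2 + 8*u^2 + 16*v^4 + 8*v^2 + 1). At (u, v) = (-2, -1): K = -4/441.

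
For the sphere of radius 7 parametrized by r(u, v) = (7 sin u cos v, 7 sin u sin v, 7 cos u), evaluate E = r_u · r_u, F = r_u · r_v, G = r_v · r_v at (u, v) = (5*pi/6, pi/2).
E = 49;  F = 0;  G = 49/4

Partials: r_u = (7*cos(u)*cos(v), 7*sin(v)*cos(u), -7*sin(u)), r_v = (-7*sin(u)*sin(v), 7*sin(u)*cos(v), 0). As functions of (u, v):
  E = r_u · r_u = 49,
  F = r_u · r_v = 0,
  G = r_v · r_v = 49*sin(u)^2.
Evaluating at (u, v) = (5*pi/6, pi/2): E = 49, F = 0, G = 49/4.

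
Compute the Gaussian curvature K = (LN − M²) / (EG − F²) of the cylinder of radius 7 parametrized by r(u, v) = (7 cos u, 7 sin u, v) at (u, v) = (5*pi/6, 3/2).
K = 0

Coefficients of the first fundamental form: E = 49, F = 0, G = 1.
Coefficients of the second fundamental form: L = -7, M = 0, N = 0.
Assemble K = (LN − M²)/(EG − F²) = 0. At (u, v) = (5*pi/6, 3/2): K = 0.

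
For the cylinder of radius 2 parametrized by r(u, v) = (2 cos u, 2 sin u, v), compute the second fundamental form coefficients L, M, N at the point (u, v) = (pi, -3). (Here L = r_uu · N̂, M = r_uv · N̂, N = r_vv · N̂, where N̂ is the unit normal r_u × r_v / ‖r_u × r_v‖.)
L = -2;  M = 0;  N = 0

Compute the unit normal N̂(u, v) = (cos(u), sin(u), 0), and the second partials r_uu, r_uv, r_vv. Take dot products:
  L(u, v) = r_uu · N̂ = -2,
  M(u, v) = r_uv · N̂ = 0,
  N(u, v) = r_vv · N̂ = 0.
Evaluating at (u, v) = (pi, -3):
  L = -2, M = 0, N = 0.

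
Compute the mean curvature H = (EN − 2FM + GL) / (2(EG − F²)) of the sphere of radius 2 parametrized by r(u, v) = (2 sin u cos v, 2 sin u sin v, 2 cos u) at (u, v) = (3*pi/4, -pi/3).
H = -1/2

With E = 4, F = 0, G = 4*sin(u)^2, L = -2*sin(u)/Abs(sin(u)), M = 0, N = -2*sin(u)^3/Abs(sin(u)), assemble
  H = (EN − 2FM + GL) / (2(EG − F²)) = -sin(u)/(2*Abs(sin(u))).
At (u, v) = (3*pi/4, -pi/3): H = -1/2.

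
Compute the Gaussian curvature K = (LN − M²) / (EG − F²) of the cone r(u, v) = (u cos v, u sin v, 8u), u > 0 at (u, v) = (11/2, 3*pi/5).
K = 0

Coefficients of the first fundamental form: E = 65, F = 0, G = u^2.
Coefficients of the second fundamental form: L = 0, M = 0, N = 8*sqrt(65)*u^2/(65*Abs(u)).
Assemble K = (LN − M²)/(EG − F²) = 0. At (u, v) = (11/2, 3*pi/5): K = 0.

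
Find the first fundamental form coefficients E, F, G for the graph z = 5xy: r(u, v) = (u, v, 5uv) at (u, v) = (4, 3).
E = 226;  F = 300;  G = 401

Partials: r_u = (1, 0, 5*v), r_v = (0, 1, 5*u). As functions of (u, v):
  E = r_u · r_u = 25*v^2 + 1,
  F = r_u · r_v = 25*u*v,
  G = r_v · r_v = 25*u^2 + 1.
Evaluating at (u, v) = (4, 3): E = 226, F = 300, G = 401.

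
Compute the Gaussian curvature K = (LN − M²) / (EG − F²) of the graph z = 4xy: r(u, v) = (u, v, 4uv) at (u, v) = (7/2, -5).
K = -16/356409

Coefficients of the first fundamental form: E = 16*v^2 + 1, F = 16*u*v, G = 16*u^2 + 1.
Coefficients of the second fundamental form: L = 0, M = 4/sqrt(16*u^2 + 16*v^2 + 1), N = 0.
Assemble K = (LN − M²)/(EG − F²) = -16/(256*u^4 + 512*u^2*v^2 + 32*u^2 + 256*v^4 + 32*v^2 + 1). At (u, v) = (7/2, -5): K = -16/356409.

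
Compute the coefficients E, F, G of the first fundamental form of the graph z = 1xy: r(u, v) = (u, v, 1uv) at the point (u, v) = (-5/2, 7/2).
E = 53/4;  F = -35/4;  G = 29/4

Partials: r_u = (1, 0, v), r_v = (0, 1, u). As functions of (u, v):
  E = r_u · r_u = v^2 + 1,
  F = r_u · r_v = u*v,
  G = r_v · r_v = u^2 + 1.
Evaluating at (u, v) = (-5/2, 7/2): E = 53/4, F = -35/4, G = 29/4.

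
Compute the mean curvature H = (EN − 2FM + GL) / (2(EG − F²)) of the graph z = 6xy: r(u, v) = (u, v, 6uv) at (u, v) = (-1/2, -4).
H = -108*sqrt(586)/85849

With E = 36*v^2 + 1, F = 36*u*v, G = 36*u^2 + 1, L = 0, M = 6/sqrt(36*u^2 + 36*v^2 + 1), N = 0, assemble
  H = (EN − 2FM + GL) / (2(EG − F²)) = -216*u*v/(36*u^2 + 36*v^2 + 1)^(3/2).
At (u, v) = (-1/2, -4): H = -108*sqrt(586)/85849.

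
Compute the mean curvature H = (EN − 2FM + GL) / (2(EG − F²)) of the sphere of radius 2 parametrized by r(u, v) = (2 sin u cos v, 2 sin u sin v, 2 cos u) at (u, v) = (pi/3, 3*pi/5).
H = -1/2

With E = 4, F = 0, G = 4*sin(u)^2, L = -2*sin(u)/Abs(sin(u)), M = 0, N = -2*sin(u)^3/Abs(sin(u)), assemble
  H = (EN − 2FM + GL) / (2(EG − F²)) = -sin(u)/(2*Abs(sin(u))).
At (u, v) = (pi/3, 3*pi/5): H = -1/2.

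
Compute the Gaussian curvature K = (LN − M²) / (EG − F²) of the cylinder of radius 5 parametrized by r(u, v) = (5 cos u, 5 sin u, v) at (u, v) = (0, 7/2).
K = 0

Coefficients of the first fundamental form: E = 25, F = 0, G = 1.
Coefficients of the second fundamental form: L = -5, M = 0, N = 0.
Assemble K = (LN − M²)/(EG − F²) = 0. At (u, v) = (0, 7/2): K = 0.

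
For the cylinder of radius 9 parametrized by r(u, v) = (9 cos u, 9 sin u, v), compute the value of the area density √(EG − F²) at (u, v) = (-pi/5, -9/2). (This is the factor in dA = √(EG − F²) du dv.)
√(EG − F²)|_{(-pi/5, -9/2)} = 9

E = 81, F = 0, G = 1, so EG − F² = 81. Taking the positive square root: √(EG − F²) = 9. At (u, v) = (-pi/5, -9/2): 9.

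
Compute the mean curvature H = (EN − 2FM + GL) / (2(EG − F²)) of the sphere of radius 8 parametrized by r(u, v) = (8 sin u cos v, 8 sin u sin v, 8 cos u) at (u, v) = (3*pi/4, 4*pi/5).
H = -1/8

With E = 64, F = 0, G = 64*sin(u)^2, L = -8*sin(u)/Abs(sin(u)), M = 0, N = -8*sin(u)^3/Abs(sin(u)), assemble
  H = (EN − 2FM + GL) / (2(EG − F²)) = -sin(u)/(8*Abs(sin(u))).
At (u, v) = (3*pi/4, 4*pi/5): H = -1/8.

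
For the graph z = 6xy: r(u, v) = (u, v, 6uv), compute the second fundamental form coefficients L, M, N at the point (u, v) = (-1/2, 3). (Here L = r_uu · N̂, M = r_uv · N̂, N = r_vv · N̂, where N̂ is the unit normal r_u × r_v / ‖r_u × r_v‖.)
L = 0;  M = 3*sqrt(334)/167;  N = 0

Compute the unit normal N̂(u, v) = (-6*v/sqrt(36*u^2 + 36*v^2 + 1), -6*u/sqrt(36*u^2 + 36*v^2 + 1), 1/sqrt(36*u^2 + 36*v^2 + 1)), and the second partials r_uu, r_uv, r_vv. Take dot products:
  L(u, v) = r_uu · N̂ = 0,
  M(u, v) = r_uv · N̂ = 6/sqrt(36*u^2 + 36*v^2 + 1),
  N(u, v) = r_vv · N̂ = 0.
Evaluating at (u, v) = (-1/2, 3):
  L = 0, M = 3*sqrt(334)/167, N = 0.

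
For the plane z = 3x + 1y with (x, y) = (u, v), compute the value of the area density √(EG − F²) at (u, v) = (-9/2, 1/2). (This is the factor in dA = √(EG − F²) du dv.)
√(EG − F²)|_{(-9/2, 1/2)} = sqrt(11)

E = 10, F = 3, G = 2, so EG − F² = 11. Taking the positive square root: √(EG − F²) = sqrt(11). At (u, v) = (-9/2, 1/2): sqrt(11).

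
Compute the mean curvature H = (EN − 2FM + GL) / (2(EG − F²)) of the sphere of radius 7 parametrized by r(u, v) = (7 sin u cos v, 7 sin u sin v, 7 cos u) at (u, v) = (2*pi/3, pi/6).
H = -1/7

With E = 49, F = 0, G = 49*sin(u)^2, L = -7*sin(u)/Abs(sin(u)), M = 0, N = -7*sin(u)^3/Abs(sin(u)), assemble
  H = (EN − 2FM + GL) / (2(EG − F²)) = -sin(u)/(7*Abs(sin(u))).
At (u, v) = (2*pi/3, pi/6): H = -1/7.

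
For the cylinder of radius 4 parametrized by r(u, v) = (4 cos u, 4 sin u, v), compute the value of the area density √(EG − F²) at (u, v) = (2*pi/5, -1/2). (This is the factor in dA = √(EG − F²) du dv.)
√(EG − F²)|_{(2*pi/5, -1/2)} = 4

E = 16, F = 0, G = 1, so EG − F² = 16. Taking the positive square root: √(EG − F²) = 4. At (u, v) = (2*pi/5, -1/2): 4.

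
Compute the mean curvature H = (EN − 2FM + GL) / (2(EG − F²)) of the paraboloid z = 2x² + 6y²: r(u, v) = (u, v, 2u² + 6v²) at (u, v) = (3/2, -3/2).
H = 872/6859

With E = 16*u^2 + 1, F = 48*u*v, G = 144*v^2 + 1, L = 4/sqrt(16*u^2 + 144*v^2 + 1), M = 0, N = 12/sqrt(16*u^2 + 144*v^2 + 1), assemble
  H = (EN − 2FM + GL) / (2(EG − F²)) = 8*(12*u^2 + 36*v^2 + 1)/(16*u^2 + 144*v^2 + 1)^(3/2).
At (u, v) = (3/2, -3/2): H = 872/6859.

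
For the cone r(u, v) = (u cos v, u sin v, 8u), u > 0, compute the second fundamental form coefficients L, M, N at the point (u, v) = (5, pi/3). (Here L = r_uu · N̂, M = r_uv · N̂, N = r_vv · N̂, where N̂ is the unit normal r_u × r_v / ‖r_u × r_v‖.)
L = 0;  M = 0;  N = 8*sqrt(65)/13

Compute the unit normal N̂(u, v) = (-8*sqrt(65)*u*cos(v)/(65*Abs(u)), -8*sqrt(65)*u*sin(v)/(65*Abs(u)), sqrt(65)*u/(65*Abs(u))), and the second partials r_uu, r_uv, r_vv. Take dot products:
  L(u, v) = r_uu · N̂ = 0,
  M(u, v) = r_uv · N̂ = 0,
  N(u, v) = r_vv · N̂ = 8*sqrt(65)*u^2/(65*Abs(u)).
Evaluating at (u, v) = (5, pi/3):
  L = 0, M = 0, N = 8*sqrt(65)/13.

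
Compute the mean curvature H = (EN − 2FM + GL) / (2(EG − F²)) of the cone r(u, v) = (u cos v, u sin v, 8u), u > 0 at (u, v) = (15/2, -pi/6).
H = 8*sqrt(65)/975

With E = 65, F = 0, G = u^2, L = 0, M = 0, N = 8*sqrt(65)*u^2/(65*Abs(u)), assemble
  H = (EN − 2FM + GL) / (2(EG − F²)) = 4*sqrt(65)/(65*Abs(u)).
At (u, v) = (15/2, -pi/6): H = 8*sqrt(65)/975.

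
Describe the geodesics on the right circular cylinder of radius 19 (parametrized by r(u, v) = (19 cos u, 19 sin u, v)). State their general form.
The cylinder is flat (K = 0) and locally isometric to the plane via the development (u, v) ↦ (19 u, v). Geodesics are the pre-images of straight lines: circles (v constant), vertical lines (u constant), and helices (v = c · u + d) for constants c, d.

A right cylinder has E = 19², F = 0, G = 1, so EG − F² = 19², and L = −19, M = N = 0, giving K = (LN − M²)/(EG − F²) = 0 everywhere. A flat surface is locally isometric to the Euclidean plane via the map (u, v) ↦ (19 u, v). Straight lines in the (x̃, ỹ) plane pull back to: (a) horizontal circles (v = const), (b) vertical generators (u = const), and (c) helices (19 u tan θ = v, i.e. v = c · u + d).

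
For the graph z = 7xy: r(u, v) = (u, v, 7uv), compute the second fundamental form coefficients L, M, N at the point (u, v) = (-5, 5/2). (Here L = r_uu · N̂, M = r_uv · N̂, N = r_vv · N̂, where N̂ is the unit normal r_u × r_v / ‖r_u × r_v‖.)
L = 0;  M = 14*sqrt(681)/2043;  N = 0

Compute the unit normal N̂(u, v) = (-7*v/sqrt(49*u^2 + 49*v^2 + 1), -7*u/sqrt(49*u^2 + 49*v^2 + 1), 1/sqrt(49*u^2 + 49*v^2 + 1)), and the second partials r_uu, r_uv, r_vv. Take dot products:
  L(u, v) = r_uu · N̂ = 0,
  M(u, v) = r_uv · N̂ = 7/sqrt(49*u^2 + 49*v^2 + 1),
  N(u, v) = r_vv · N̂ = 0.
Evaluating at (u, v) = (-5, 5/2):
  L = 0, M = 14*sqrt(681)/2043, N = 0.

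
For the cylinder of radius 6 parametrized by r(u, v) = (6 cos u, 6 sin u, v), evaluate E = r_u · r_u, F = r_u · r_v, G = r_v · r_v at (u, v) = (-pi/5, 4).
E = 36;  F = 0;  G = 1

Partials: r_u = (-6*sin(u), 6*cos(u), 0), r_v = (0, 0, 1). As functions of (u, v):
  E = r_u · r_u = 36,
  F = r_u · r_v = 0,
  G = r_v · r_v = 1.
Evaluating at (u, v) = (-pi/5, 4): E = 36, F = 0, G = 1.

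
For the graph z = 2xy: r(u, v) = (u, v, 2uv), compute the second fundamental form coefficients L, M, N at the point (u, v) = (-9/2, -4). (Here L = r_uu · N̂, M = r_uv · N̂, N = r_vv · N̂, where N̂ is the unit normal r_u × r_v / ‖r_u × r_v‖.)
L = 0;  M = sqrt(146)/73;  N = 0

Compute the unit normal N̂(u, v) = (-2*v/sqrt(4*u^2 + 4*v^2 + 1), -2*u/sqrt(4*u^2 + 4*v^2 + 1), 1/sqrt(4*u^2 + 4*v^2 + 1)), and the second partials r_uu, r_uv, r_vv. Take dot products:
  L(u, v) = r_uu · N̂ = 0,
  M(u, v) = r_uv · N̂ = 2/sqrt(4*u^2 + 4*v^2 + 1),
  N(u, v) = r_vv · N̂ = 0.
Evaluating at (u, v) = (-9/2, -4):
  L = 0, M = sqrt(146)/73, N = 0.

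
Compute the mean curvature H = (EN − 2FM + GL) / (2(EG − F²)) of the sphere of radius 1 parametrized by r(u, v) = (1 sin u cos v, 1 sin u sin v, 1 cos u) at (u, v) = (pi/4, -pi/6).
H = -1

With E = 1, F = 0, G = sin(u)^2, L = -sin(u)/Abs(sin(u)), M = 0, N = -sin(u)^3/Abs(sin(u)), assemble
  H = (EN − 2FM + GL) / (2(EG − F²)) = -sin(u)/Abs(sin(u)).
At (u, v) = (pi/4, -pi/6): H = -1.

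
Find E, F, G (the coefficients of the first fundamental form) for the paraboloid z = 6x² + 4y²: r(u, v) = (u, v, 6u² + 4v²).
E = 144*u^2 + 1;  F = 96*u*v;  G = 64*v^2 + 1

Compute partials: r_u = (1, 0, 12*u), r_v = (0, 1, 8*v). Then
  E = r_u · r_u = 144*u^2 + 1,
  F = r_u · r_v = 96*u*v,
  G = r_v · r_v = 64*v^2 + 1.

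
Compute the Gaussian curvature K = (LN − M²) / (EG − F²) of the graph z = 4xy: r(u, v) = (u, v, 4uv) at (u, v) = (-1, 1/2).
K = -16/441

Coefficients of the first fundamental form: E = 16*v^2 + 1, F = 16*u*v, G = 16*u^2 + 1.
Coefficients of the second fundamental form: L = 0, M = 4/sqrt(16*u^2 + 16*v^2 + 1), N = 0.
Assemble K = (LN − M²)/(EG − F²) = -16/(256*u^4 + 512*u^2*v^2 + 32*u^2 + 256*v^4 + 32*v^2 + 1). At (u, v) = (-1, 1/2): K = -16/441.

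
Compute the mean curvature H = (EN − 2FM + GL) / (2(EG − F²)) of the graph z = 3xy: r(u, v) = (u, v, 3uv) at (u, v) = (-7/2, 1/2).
H = 189*sqrt(454)/103058

With E = 9*v^2 + 1, F = 9*u*v, G = 9*u^2 + 1, L = 0, M = 3/sqrt(9*u^2 + 9*v^2 + 1), N = 0, assemble
  H = (EN − 2FM + GL) / (2(EG − F²)) = -27*u*v/(9*u^2 + 9*v^2 + 1)^(3/2).
At (u, v) = (-7/2, 1/2): H = 189*sqrt(454)/103058.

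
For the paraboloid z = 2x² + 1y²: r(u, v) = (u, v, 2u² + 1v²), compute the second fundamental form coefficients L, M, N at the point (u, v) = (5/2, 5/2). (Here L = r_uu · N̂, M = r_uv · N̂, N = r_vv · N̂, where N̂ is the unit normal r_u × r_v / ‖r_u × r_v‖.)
L = 2*sqrt(14)/21;  M = 0;  N = sqrt(14)/21

Compute the unit normal N̂(u, v) = (-4*u/sqrt(16*u^2 + 4*v^2 + 1), -2*v/sqrt(16*u^2 + 4*v^2 + 1), 1/sqrt(16*u^2 + 4*v^2 + 1)), and the second partials r_uu, r_uv, r_vv. Take dot products:
  L(u, v) = r_uu · N̂ = 4/sqrt(16*u^2 + 4*v^2 + 1),
  M(u, v) = r_uv · N̂ = 0,
  N(u, v) = r_vv · N̂ = 2/sqrt(16*u^2 + 4*v^2 + 1).
Evaluating at (u, v) = (5/2, 5/2):
  L = 2*sqrt(14)/21, M = 0, N = sqrt(14)/21.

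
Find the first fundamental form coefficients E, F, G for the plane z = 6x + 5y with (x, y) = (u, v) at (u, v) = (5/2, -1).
E = 37;  F = 30;  G = 26

Partials: r_u = (1, 0, 6), r_v = (0, 1, 5). As functions of (u, v):
  E = r_u · r_u = 37,
  F = r_u · r_v = 30,
  G = r_v · r_v = 26.
Evaluating at (u, v) = (5/2, -1): E = 37, F = 30, G = 26.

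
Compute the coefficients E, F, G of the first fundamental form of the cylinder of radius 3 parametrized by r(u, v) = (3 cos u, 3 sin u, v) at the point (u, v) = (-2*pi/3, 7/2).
E = 9;  F = 0;  G = 1

Partials: r_u = (-3*sin(u), 3*cos(u), 0), r_v = (0, 0, 1). As functions of (u, v):
  E = r_u · r_u = 9,
  F = r_u · r_v = 0,
  G = r_v · r_v = 1.
Evaluating at (u, v) = (-2*pi/3, 7/2): E = 9, F = 0, G = 1.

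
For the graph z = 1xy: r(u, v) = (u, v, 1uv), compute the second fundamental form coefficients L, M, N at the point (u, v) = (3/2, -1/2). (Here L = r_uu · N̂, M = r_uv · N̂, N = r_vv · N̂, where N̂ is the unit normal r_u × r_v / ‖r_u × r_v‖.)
L = 0;  M = sqrt(14)/7;  N = 0

Compute the unit normal N̂(u, v) = (-v/sqrt(u^2 + v^2 + 1), -u/sqrt(u^2 + v^2 + 1), 1/sqrt(u^2 + v^2 + 1)), and the second partials r_uu, r_uv, r_vv. Take dot products:
  L(u, v) = r_uu · N̂ = 0,
  M(u, v) = r_uv · N̂ = 1/sqrt(u^2 + v^2 + 1),
  N(u, v) = r_vv · N̂ = 0.
Evaluating at (u, v) = (3/2, -1/2):
  L = 0, M = sqrt(14)/7, N = 0.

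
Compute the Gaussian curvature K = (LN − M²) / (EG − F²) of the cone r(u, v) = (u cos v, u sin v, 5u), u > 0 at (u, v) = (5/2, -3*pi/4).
K = 0

Coefficients of the first fundamental form: E = 26, F = 0, G = u^2.
Coefficients of the second fundamental form: L = 0, M = 0, N = 5*sqrt(26)*u^2/(26*Abs(u)).
Assemble K = (LN − M²)/(EG − F²) = 0. At (u, v) = (5/2, -3*pi/4): K = 0.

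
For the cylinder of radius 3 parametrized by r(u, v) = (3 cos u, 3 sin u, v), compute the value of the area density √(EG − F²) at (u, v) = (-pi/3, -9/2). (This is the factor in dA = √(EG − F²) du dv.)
√(EG − F²)|_{(-pi/3, -9/2)} = 3

E = 9, F = 0, G = 1, so EG − F² = 9. Taking the positive square root: √(EG − F²) = 3. At (u, v) = (-pi/3, -9/2): 3.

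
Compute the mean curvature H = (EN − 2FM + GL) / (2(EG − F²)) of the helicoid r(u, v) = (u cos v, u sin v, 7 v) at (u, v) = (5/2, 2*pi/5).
H = 0

With E = 1, F = 0, G = u^2 + 49, L = 0, M = -7/sqrt(u^2 + 49), N = 0, assemble
  H = (EN − 2FM + GL) / (2(EG − F²)) = 0.
At (u, v) = (5/2, 2*pi/5): H = 0.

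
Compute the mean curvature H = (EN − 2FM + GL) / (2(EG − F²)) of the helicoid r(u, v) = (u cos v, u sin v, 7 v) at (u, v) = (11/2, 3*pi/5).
H = 0

With E = 1, F = 0, G = u^2 + 49, L = 0, M = -7/sqrt(u^2 + 49), N = 0, assemble
  H = (EN − 2FM + GL) / (2(EG − F²)) = 0.
At (u, v) = (11/2, 3*pi/5): H = 0.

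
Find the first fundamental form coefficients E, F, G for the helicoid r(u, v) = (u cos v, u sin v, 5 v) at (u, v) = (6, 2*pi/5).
E = 1;  F = 0;  G = 61

Partials: r_u = (cos(v), sin(v), 0), r_v = (-u*sin(v), u*cos(v), 5). As functions of (u, v):
  E = r_u · r_u = 1,
  F = r_u · r_v = 0,
  G = r_v · r_v = u^2 + 25.
Evaluating at (u, v) = (6, 2*pi/5): E = 1, F = 0, G = 61.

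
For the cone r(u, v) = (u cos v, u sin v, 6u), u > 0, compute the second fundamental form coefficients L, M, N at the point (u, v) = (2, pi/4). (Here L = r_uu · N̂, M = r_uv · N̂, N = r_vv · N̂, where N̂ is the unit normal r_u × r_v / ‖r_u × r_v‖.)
L = 0;  M = 0;  N = 12*sqrt(37)/37

Compute the unit normal N̂(u, v) = (-6*sqrt(37)*u*cos(v)/(37*Abs(u)), -6*sqrt(37)*u*sin(v)/(37*Abs(u)), sqrt(37)*u/(37*Abs(u))), and the second partials r_uu, r_uv, r_vv. Take dot products:
  L(u, v) = r_uu · N̂ = 0,
  M(u, v) = r_uv · N̂ = 0,
  N(u, v) = r_vv · N̂ = 6*sqrt(37)*u^2/(37*Abs(u)).
Evaluating at (u, v) = (2, pi/4):
  L = 0, M = 0, N = 12*sqrt(37)/37.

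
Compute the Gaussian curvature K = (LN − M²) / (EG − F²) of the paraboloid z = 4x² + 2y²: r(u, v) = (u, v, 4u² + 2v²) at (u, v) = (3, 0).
K = 32/332929

Coefficients of the first fundamental form: E = 64*u^2 + 1, F = 32*u*v, G = 16*v^2 + 1.
Coefficients of the second fundamental form: L = 8/sqrt(64*u^2 + 16*v^2 + 1), M = 0, N = 4/sqrt(64*u^2 + 16*v^2 + 1).
Assemble K = (LN − M²)/(EG − F²) = 32/(4096*u^4 + 2048*u^2*v^2 + 128*u^2 + 256*v^4 + 32*v^2 + 1). At (u, v) = (3, 0): K = 32/332929.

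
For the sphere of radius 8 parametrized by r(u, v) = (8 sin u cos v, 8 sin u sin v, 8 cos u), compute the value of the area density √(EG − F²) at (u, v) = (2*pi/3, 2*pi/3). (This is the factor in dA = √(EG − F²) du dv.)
√(EG − F²)|_{(2*pi/3, 2*pi/3)} = 32*sqrt(3)

E = 64, F = 0, G = 64*sin(u)^2, so EG − F² = 4096*sin(u)^2. Taking the positive square root: √(EG − F²) = 64*Abs(sin(u)). At (u, v) = (2*pi/3, 2*pi/3): 32*sqrt(3).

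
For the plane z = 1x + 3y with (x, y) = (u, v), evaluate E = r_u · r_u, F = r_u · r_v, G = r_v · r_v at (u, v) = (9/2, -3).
E = 2;  F = 3;  G = 10

Partials: r_u = (1, 0, 1), r_v = (0, 1, 3). As functions of (u, v):
  E = r_u · r_u = 2,
  F = r_u · r_v = 3,
  G = r_v · r_v = 10.
Evaluating at (u, v) = (9/2, -3): E = 2, F = 3, G = 10.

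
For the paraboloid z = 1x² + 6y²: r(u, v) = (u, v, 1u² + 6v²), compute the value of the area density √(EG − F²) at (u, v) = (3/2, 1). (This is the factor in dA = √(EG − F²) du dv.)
√(EG − F²)|_{(3/2, 1)} = sqrt(154)

E = 4*u^2 + 1, F = 24*u*v, G = 144*v^2 + 1, so EG − F² = 4*u^2 + 144*v^2 + 1. Taking the positive square root: √(EG − F²) = sqrt(4*u^2 + 144*v^2 + 1). At (u, v) = (3/2, 1): sqrt(154).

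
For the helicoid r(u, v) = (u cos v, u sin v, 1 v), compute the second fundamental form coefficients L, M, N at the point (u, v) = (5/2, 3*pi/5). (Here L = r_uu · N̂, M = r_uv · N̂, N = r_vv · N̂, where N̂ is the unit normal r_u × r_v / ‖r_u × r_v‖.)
L = 0;  M = -2*sqrt(29)/29;  N = 0

Compute the unit normal N̂(u, v) = (sin(v)/sqrt(u^2 + 1), -cos(v)/sqrt(u^2 + 1), u/sqrt(u^2 + 1)), and the second partials r_uu, r_uv, r_vv. Take dot products:
  L(u, v) = r_uu · N̂ = 0,
  M(u, v) = r_uv · N̂ = -1/sqrt(u^2 + 1),
  N(u, v) = r_vv · N̂ = 0.
Evaluating at (u, v) = (5/2, 3*pi/5):
  L = 0, M = -2*sqrt(29)/29, N = 0.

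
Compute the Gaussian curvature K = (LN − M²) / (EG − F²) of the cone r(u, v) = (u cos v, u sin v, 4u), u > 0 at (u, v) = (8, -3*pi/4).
K = 0

Coefficients of the first fundamental form: E = 17, F = 0, G = u^2.
Coefficients of the second fundamental form: L = 0, M = 0, N = 4*sqrt(17)*u^2/(17*Abs(u)).
Assemble K = (LN − M²)/(EG − F²) = 0. At (u, v) = (8, -3*pi/4): K = 0.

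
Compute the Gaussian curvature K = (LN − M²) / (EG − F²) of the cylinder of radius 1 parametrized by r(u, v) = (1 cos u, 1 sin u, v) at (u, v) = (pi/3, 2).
K = 0

Coefficients of the first fundamental form: E = 1, F = 0, G = 1.
Coefficients of the second fundamental form: L = -1, M = 0, N = 0.
Assemble K = (LN − M²)/(EG − F²) = 0. At (u, v) = (pi/3, 2): K = 0.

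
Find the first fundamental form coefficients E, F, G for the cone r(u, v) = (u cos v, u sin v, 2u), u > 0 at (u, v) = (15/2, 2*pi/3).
E = 5;  F = 0;  G = 225/4

Partials: r_u = (cos(v), sin(v), 2), r_v = (-u*sin(v), u*cos(v), 0). As functions of (u, v):
  E = r_u · r_u = 5,
  F = r_u · r_v = 0,
  G = r_v · r_v = u^2.
Evaluating at (u, v) = (15/2, 2*pi/3): E = 5, F = 0, G = 225/4.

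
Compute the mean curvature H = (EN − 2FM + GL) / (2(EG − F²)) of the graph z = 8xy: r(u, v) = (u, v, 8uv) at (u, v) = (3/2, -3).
H = 2304*sqrt(721)/519841

With E = 64*v^2 + 1, F = 64*u*v, G = 64*u^2 + 1, L = 0, M = 8/sqrt(64*u^2 + 64*v^2 + 1), N = 0, assemble
  H = (EN − 2FM + GL) / (2(EG − F²)) = -512*u*v/(64*u^2 + 64*v^2 + 1)^(3/2).
At (u, v) = (3/2, -3): H = 2304*sqrt(721)/519841.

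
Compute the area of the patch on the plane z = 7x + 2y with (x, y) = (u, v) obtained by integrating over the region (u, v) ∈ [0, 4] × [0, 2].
Area = 24*sqrt(6)

Area = ∫∫ √(EG − F²) du dv with √(EG − F²) = 3*sqrt(6). Integrating over [0, 4] × [0, 2] gives 24*sqrt(6).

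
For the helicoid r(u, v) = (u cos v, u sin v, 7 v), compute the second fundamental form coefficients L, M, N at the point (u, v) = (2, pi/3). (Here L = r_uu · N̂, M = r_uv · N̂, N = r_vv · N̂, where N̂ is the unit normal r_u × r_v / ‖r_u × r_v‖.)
L = 0;  M = -7*sqrt(53)/53;  N = 0

Compute the unit normal N̂(u, v) = (7*sin(v)/sqrt(u^2 + 49), -7*cos(v)/sqrt(u^2 + 49), u/sqrt(u^2 + 49)), and the second partials r_uu, r_uv, r_vv. Take dot products:
  L(u, v) = r_uu · N̂ = 0,
  M(u, v) = r_uv · N̂ = -7/sqrt(u^2 + 49),
  N(u, v) = r_vv · N̂ = 0.
Evaluating at (u, v) = (2, pi/3):
  L = 0, M = -7*sqrt(53)/53, N = 0.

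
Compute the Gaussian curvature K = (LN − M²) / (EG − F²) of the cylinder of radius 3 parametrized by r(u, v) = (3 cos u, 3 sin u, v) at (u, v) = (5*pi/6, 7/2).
K = 0

Coefficients of the first fundamental form: E = 9, F = 0, G = 1.
Coefficients of the second fundamental form: L = -3, M = 0, N = 0.
Assemble K = (LN − M²)/(EG − F²) = 0. At (u, v) = (5*pi/6, 7/2): K = 0.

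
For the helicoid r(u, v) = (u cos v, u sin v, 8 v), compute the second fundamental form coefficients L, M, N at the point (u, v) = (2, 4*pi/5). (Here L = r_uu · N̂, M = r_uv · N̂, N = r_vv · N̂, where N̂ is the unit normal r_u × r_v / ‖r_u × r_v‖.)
L = 0;  M = -4*sqrt(17)/17;  N = 0

Compute the unit normal N̂(u, v) = (8*sin(v)/sqrt(u^2 + 64), -8*cos(v)/sqrt(u^2 + 64), u/sqrt(u^2 + 64)), and the second partials r_uu, r_uv, r_vv. Take dot products:
  L(u, v) = r_uu · N̂ = 0,
  M(u, v) = r_uv · N̂ = -8/sqrt(u^2 + 64),
  N(u, v) = r_vv · N̂ = 0.
Evaluating at (u, v) = (2, 4*pi/5):
  L = 0, M = -4*sqrt(17)/17, N = 0.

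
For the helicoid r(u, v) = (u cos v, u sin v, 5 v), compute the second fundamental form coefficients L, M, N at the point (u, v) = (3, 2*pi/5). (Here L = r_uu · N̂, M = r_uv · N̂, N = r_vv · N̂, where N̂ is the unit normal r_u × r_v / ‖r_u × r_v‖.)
L = 0;  M = -5*sqrt(34)/34;  N = 0

Compute the unit normal N̂(u, v) = (5*sin(v)/sqrt(u^2 + 25), -5*cos(v)/sqrt(u^2 + 25), u/sqrt(u^2 + 25)), and the second partials r_uu, r_uv, r_vv. Take dot products:
  L(u, v) = r_uu · N̂ = 0,
  M(u, v) = r_uv · N̂ = -5/sqrt(u^2 + 25),
  N(u, v) = r_vv · N̂ = 0.
Evaluating at (u, v) = (3, 2*pi/5):
  L = 0, M = -5*sqrt(34)/34, N = 0.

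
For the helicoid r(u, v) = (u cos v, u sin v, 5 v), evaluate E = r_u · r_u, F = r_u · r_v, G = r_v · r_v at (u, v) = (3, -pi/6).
E = 1;  F = 0;  G = 34

Partials: r_u = (cos(v), sin(v), 0), r_v = (-u*sin(v), u*cos(v), 5). As functions of (u, v):
  E = r_u · r_u = 1,
  F = r_u · r_v = 0,
  G = r_v · r_v = u^2 + 25.
Evaluating at (u, v) = (3, -pi/6): E = 1, F = 0, G = 34.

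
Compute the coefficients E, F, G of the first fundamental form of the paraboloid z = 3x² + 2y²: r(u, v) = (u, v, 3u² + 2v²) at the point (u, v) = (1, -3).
E = 37;  F = -72;  G = 145

Partials: r_u = (1, 0, 6*u), r_v = (0, 1, 4*v). As functions of (u, v):
  E = r_u · r_u = 36*u^2 + 1,
  F = r_u · r_v = 24*u*v,
  G = r_v · r_v = 16*v^2 + 1.
Evaluating at (u, v) = (1, -3): E = 37, F = -72, G = 145.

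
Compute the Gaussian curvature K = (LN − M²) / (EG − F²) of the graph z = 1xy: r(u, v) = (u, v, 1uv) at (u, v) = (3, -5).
K = -1/1225

Coefficients of the first fundamental form: E = v^2 + 1, F = u*v, G = u^2 + 1.
Coefficients of the second fundamental form: L = 0, M = 1/sqrt(u^2 + v^2 + 1), N = 0.
Assemble K = (LN − M²)/(EG − F²) = 1/((u^2*v^2 - (u^2 + 1)*(v^2 + 1))*(u^2 + v^2 + 1)). At (u, v) = (3, -5): K = -1/1225.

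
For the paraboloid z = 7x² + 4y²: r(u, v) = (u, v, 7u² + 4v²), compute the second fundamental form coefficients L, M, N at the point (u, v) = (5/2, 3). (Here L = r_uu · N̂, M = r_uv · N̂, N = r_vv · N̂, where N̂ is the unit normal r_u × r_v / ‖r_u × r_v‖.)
L = 7*sqrt(1802)/901;  M = 0;  N = 4*sqrt(1802)/901

Compute the unit normal N̂(u, v) = (-14*u/sqrt(196*u^2 + 64*v^2 + 1), -8*v/sqrt(196*u^2 + 64*v^2 + 1), 1/sqrt(196*u^2 + 64*v^2 + 1)), and the second partials r_uu, r_uv, r_vv. Take dot products:
  L(u, v) = r_uu · N̂ = 14/sqrt(196*u^2 + 64*v^2 + 1),
  M(u, v) = r_uv · N̂ = 0,
  N(u, v) = r_vv · N̂ = 8/sqrt(196*u^2 + 64*v^2 + 1).
Evaluating at (u, v) = (5/2, 3):
  L = 7*sqrt(1802)/901, M = 0, N = 4*sqrt(1802)/901.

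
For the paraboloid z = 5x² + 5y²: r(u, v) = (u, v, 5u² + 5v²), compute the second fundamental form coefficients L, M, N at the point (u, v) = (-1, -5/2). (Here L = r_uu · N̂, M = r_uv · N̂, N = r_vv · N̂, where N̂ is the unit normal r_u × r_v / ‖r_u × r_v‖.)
L = 5*sqrt(6)/33;  M = 0;  N = 5*sqrt(6)/33

Compute the unit normal N̂(u, v) = (-10*u/sqrt(100*u^2 + 100*v^2 + 1), -10*v/sqrt(100*u^2 + 100*v^2 + 1), 1/sqrt(100*u^2 + 100*v^2 + 1)), and the second partials r_uu, r_uv, r_vv. Take dot products:
  L(u, v) = r_uu · N̂ = 10/sqrt(100*u^2 + 100*v^2 + 1),
  M(u, v) = r_uv · N̂ = 0,
  N(u, v) = r_vv · N̂ = 10/sqrt(100*u^2 + 100*v^2 + 1).
Evaluating at (u, v) = (-1, -5/2):
  L = 5*sqrt(6)/33, M = 0, N = 5*sqrt(6)/33.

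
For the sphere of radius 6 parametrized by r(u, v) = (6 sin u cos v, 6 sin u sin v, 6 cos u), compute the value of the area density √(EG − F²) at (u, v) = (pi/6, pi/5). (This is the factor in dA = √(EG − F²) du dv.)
√(EG − F²)|_{(pi/6, pi/5)} = 18

E = 36, F = 0, G = 36*sin(u)^2, so EG − F² = 1296*sin(u)^2. Taking the positive square root: √(EG − F²) = 36*Abs(sin(u)). At (u, v) = (pi/6, pi/5): 18.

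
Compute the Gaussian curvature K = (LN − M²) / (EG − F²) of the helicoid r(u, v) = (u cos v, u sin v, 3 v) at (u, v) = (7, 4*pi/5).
K = -9/3364

Coefficients of the first fundamental form: E = 1, F = 0, G = u^2 + 9.
Coefficients of the second fundamental form: L = 0, M = -3/sqrt(u^2 + 9), N = 0.
Assemble K = (LN − M²)/(EG − F²) = -9/(u^2 + 9)^2. At (u, v) = (7, 4*pi/5): K = -9/3364.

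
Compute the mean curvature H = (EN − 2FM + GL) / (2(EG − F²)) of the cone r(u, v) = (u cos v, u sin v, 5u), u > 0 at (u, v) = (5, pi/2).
H = sqrt(26)/52

With E = 26, F = 0, G = u^2, L = 0, M = 0, N = 5*sqrt(26)*u^2/(26*Abs(u)), assemble
  H = (EN − 2FM + GL) / (2(EG − F²)) = 5*sqrt(26)/(52*Abs(u)).
At (u, v) = (5, pi/2): H = sqrt(26)/52.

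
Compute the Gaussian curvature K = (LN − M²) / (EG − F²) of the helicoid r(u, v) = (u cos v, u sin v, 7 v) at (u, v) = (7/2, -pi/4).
K = -16/1225

Coefficients of the first fundamental form: E = 1, F = 0, G = u^2 + 49.
Coefficients of the second fundamental form: L = 0, M = -7/sqrt(u^2 + 49), N = 0.
Assemble K = (LN − M²)/(EG − F²) = -49/(u^2 + 49)^2. At (u, v) = (7/2, -pi/4): K = -16/1225.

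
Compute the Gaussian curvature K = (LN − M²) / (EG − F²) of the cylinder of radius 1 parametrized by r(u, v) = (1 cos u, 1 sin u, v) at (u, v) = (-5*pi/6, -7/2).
K = 0

Coefficients of the first fundamental form: E = 1, F = 0, G = 1.
Coefficients of the second fundamental form: L = -1, M = 0, N = 0.
Assemble K = (LN − M²)/(EG − F²) = 0. At (u, v) = (-5*pi/6, -7/2): K = 0.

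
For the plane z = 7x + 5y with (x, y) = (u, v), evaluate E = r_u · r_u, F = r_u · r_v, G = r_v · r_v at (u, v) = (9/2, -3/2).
E = 50;  F = 35;  G = 26

Partials: r_u = (1, 0, 7), r_v = (0, 1, 5). As functions of (u, v):
  E = r_u · r_u = 50,
  F = r_u · r_v = 35,
  G = r_v · r_v = 26.
Evaluating at (u, v) = (9/2, -3/2): E = 50, F = 35, G = 26.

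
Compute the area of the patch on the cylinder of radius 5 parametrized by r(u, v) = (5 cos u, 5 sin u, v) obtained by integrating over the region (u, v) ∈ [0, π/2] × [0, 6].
Area = 15*pi

Area = ∫∫ √(EG − F²) du dv with √(EG − F²) = 5. Integrating over [0, π/2] × [0, 6] gives 15*pi.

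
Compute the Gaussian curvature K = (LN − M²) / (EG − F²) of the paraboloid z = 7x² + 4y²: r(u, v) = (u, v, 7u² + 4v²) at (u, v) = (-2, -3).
K = 112/1852321

Coefficients of the first fundamental form: E = 196*u^2 + 1, F = 112*u*v, G = 64*v^2 + 1.
Coefficients of the second fundamental form: L = 14/sqrt(196*u^2 + 64*v^2 + 1), M = 0, N = 8/sqrt(196*u^2 + 64*v^2 + 1).
Assemble K = (LN − M²)/(EG − F²) = 112/(38416*u^4 + 25088*u^2*v^2 + 392*u^2 + 4096*v^4 + 128*v^2 + 1). At (u, v) = (-2, -3): K = 112/1852321.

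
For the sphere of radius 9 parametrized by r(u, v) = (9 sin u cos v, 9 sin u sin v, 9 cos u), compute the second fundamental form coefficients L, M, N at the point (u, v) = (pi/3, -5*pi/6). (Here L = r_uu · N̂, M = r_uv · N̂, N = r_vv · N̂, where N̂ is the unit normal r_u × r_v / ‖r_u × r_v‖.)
L = -9;  M = 0;  N = -27/4

Compute the unit normal N̂(u, v) = (sin(u)^2*cos(v)/Abs(sin(u)), sin(u)^2*sin(v)/Abs(sin(u)), sin(2*u)/(2*Abs(sin(u)))), and the second partials r_uu, r_uv, r_vv. Take dot products:
  L(u, v) = r_uu · N̂ = -9*sin(u)/Abs(sin(u)),
  M(u, v) = r_uv · N̂ = 0,
  N(u, v) = r_vv · N̂ = -9*sin(u)^3/Abs(sin(u)).
Evaluating at (u, v) = (pi/3, -5*pi/6):
  L = -9, M = 0, N = -27/4.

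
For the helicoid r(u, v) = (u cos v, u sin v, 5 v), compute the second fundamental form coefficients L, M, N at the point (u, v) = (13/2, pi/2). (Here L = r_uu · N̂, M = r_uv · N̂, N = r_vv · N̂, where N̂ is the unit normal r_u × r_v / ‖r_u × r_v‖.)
L = 0;  M = -10*sqrt(269)/269;  N = 0

Compute the unit normal N̂(u, v) = (5*sin(v)/sqrt(u^2 + 25), -5*cos(v)/sqrt(u^2 + 25), u/sqrt(u^2 + 25)), and the second partials r_uu, r_uv, r_vv. Take dot products:
  L(u, v) = r_uu · N̂ = 0,
  M(u, v) = r_uv · N̂ = -5/sqrt(u^2 + 25),
  N(u, v) = r_vv · N̂ = 0.
Evaluating at (u, v) = (13/2, pi/2):
  L = 0, M = -10*sqrt(269)/269, N = 0.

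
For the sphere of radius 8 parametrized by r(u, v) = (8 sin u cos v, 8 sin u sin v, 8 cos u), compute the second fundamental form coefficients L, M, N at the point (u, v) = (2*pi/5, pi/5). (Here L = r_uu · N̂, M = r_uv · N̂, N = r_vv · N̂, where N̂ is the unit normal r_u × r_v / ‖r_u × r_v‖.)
L = -8;  M = 0;  N = -5 - sqrt(5)

Compute the unit normal N̂(u, v) = (sin(u)^2*cos(v)/Abs(sin(u)), sin(u)^2*sin(v)/Abs(sin(u)), sin(2*u)/(2*Abs(sin(u)))), and the second partials r_uu, r_uv, r_vv. Take dot products:
  L(u, v) = r_uu · N̂ = -8*sin(u)/Abs(sin(u)),
  M(u, v) = r_uv · N̂ = 0,
  N(u, v) = r_vv · N̂ = -8*sin(u)^3/Abs(sin(u)).
Evaluating at (u, v) = (2*pi/5, pi/5):
  L = -8, M = 0, N = -5 - sqrt(5).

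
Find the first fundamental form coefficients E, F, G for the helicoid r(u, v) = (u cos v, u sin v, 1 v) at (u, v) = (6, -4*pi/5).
E = 1;  F = 0;  G = 37

Partials: r_u = (cos(v), sin(v), 0), r_v = (-u*sin(v), u*cos(v), 1). As functions of (u, v):
  E = r_u · r_u = 1,
  F = r_u · r_v = 0,
  G = r_v · r_v = u^2 + 1.
Evaluating at (u, v) = (6, -4*pi/5): E = 1, F = 0, G = 37.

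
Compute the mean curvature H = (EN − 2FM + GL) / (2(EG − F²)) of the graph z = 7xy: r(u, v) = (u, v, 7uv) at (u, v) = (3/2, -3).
H = 12348/103823

With E = 49*v^2 + 1, F = 49*u*v, G = 49*u^2 + 1, L = 0, M = 7/sqrt(49*u^2 + 49*v^2 + 1), N = 0, assemble
  H = (EN − 2FM + GL) / (2(EG − F²)) = -343*u*v/(49*u^2 + 49*v^2 + 1)^(3/2).
At (u, v) = (3/2, -3): H = 12348/103823.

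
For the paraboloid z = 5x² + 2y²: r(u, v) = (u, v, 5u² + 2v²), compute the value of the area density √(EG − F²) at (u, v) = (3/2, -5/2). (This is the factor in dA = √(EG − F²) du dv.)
√(EG − F²)|_{(3/2, -5/2)} = sqrt(326)

E = 100*u^2 + 1, F = 40*u*v, G = 16*v^2 + 1, so EG − F² = 100*u^2 + 16*v^2 + 1. Taking the positive square root: √(EG − F²) = sqrt(100*u^2 + 16*v^2 + 1). At (u, v) = (3/2, -5/2): sqrt(326).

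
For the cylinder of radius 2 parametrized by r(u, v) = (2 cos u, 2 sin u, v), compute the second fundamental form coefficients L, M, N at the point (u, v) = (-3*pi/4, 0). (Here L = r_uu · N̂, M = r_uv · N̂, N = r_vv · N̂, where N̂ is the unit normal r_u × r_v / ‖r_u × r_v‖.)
L = -2;  M = 0;  N = 0

Compute the unit normal N̂(u, v) = (cos(u), sin(u), 0), and the second partials r_uu, r_uv, r_vv. Take dot products:
  L(u, v) = r_uu · N̂ = -2,
  M(u, v) = r_uv · N̂ = 0,
  N(u, v) = r_vv · N̂ = 0.
Evaluating at (u, v) = (-3*pi/4, 0):
  L = -2, M = 0, N = 0.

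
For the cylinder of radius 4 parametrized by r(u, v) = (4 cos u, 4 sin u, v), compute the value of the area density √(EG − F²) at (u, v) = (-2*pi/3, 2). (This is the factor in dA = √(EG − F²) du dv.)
√(EG − F²)|_{(-2*pi/3, 2)} = 4

E = 16, F = 0, G = 1, so EG − F² = 16. Taking the positive square root: √(EG − F²) = 4. At (u, v) = (-2*pi/3, 2): 4.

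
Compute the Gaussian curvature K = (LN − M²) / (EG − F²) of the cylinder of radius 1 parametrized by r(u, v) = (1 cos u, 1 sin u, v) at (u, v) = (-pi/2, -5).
K = 0

Coefficients of the first fundamental form: E = 1, F = 0, G = 1.
Coefficients of the second fundamental form: L = -1, M = 0, N = 0.
Assemble K = (LN − M²)/(EG − F²) = 0. At (u, v) = (-pi/2, -5): K = 0.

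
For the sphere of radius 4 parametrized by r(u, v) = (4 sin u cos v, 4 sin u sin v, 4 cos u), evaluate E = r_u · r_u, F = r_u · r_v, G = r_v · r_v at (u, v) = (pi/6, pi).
E = 16;  F = 0;  G = 4

Partials: r_u = (4*cos(u)*cos(v), 4*sin(v)*cos(u), -4*sin(u)), r_v = (-4*sin(u)*sin(v), 4*sin(u)*cos(v), 0). As functions of (u, v):
  E = r_u · r_u = 16,
  F = r_u · r_v = 0,
  G = r_v · r_v = 16*sin(u)^2.
Evaluating at (u, v) = (pi/6, pi): E = 16, F = 0, G = 4.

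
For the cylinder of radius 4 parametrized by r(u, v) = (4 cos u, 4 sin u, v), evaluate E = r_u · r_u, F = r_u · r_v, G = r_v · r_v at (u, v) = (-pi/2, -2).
E = 16;  F = 0;  G = 1

Partials: r_u = (-4*sin(u), 4*cos(u), 0), r_v = (0, 0, 1). As functions of (u, v):
  E = r_u · r_u = 16,
  F = r_u · r_v = 0,
  G = r_v · r_v = 1.
Evaluating at (u, v) = (-pi/2, -2): E = 16, F = 0, G = 1.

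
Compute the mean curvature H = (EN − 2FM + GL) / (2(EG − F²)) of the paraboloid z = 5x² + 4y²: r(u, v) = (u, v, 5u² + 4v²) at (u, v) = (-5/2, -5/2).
H = 167*sqrt(114)/12996

With E = 100*u^2 + 1, F = 80*u*v, G = 64*v^2 + 1, L = 10/sqrt(100*u^2 + 64*v^2 + 1), M = 0, N = 8/sqrt(100*u^2 + 64*v^2 + 1), assemble
  H = (EN − 2FM + GL) / (2(EG − F²)) = (400*u^2 + 320*v^2 + 9)/(100*u^2 + 64*v^2 + 1)^(3/2).
At (u, v) = (-5/2, -5/2): H = 167*sqrt(114)/12996.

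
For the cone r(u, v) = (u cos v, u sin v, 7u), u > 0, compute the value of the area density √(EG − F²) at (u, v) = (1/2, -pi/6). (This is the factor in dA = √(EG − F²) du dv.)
√(EG − F²)|_{(1/2, -pi/6)} = 5*sqrt(2)/2

E = 50, F = 0, G = u^2, so EG − F² = 50*u^2. Taking the positive square root: √(EG − F²) = 5*sqrt(2)*Abs(u). At (u, v) = (1/2, -pi/6): 5*sqrt(2)/2.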